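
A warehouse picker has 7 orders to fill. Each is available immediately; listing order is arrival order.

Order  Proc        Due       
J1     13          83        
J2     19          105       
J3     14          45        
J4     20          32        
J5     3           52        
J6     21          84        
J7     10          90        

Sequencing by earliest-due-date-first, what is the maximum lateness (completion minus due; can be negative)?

EDD (increasing due date): J4 J3 J5 J1 J6 J7 J2.
J4: 0→20, due 32, lateness -12
J3: 20→34, due 45, lateness -11
J5: 34→37, due 52, lateness -15
J1: 37→50, due 83, lateness -33
J6: 50→71, due 84, lateness -13
J7: 71→81, due 90, lateness -9
J2: 81→100, due 105, lateness -5
Maximum = -5.

-5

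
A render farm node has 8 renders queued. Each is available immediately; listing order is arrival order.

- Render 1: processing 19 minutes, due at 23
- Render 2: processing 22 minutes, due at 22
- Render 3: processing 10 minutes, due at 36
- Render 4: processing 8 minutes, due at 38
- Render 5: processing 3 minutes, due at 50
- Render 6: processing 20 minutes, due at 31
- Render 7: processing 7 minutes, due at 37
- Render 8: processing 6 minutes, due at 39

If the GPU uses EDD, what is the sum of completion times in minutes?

546

EDD (increasing due date): Render 2 Render 1 Render 6 Render 3 Render 7 Render 4 Render 8 Render 5.
Render 2: 0→22
Render 1: 22→41
Render 6: 41→61
Render 3: 61→71
Render 7: 71→78
Render 4: 78→86
Render 8: 86→92
Render 5: 92→95
Sum = 22+41+61+71+78+86+92+95 = 546.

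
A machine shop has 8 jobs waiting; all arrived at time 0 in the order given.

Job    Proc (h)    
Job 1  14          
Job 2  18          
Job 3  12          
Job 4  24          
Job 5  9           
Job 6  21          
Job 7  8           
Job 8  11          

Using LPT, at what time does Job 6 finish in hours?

LPT (decreasing processing time): Job 4 Job 6 Job 2 Job 1 Job 3 Job 8 Job 5 Job 7.
Job 4: 0→24
Job 6: 24→45

45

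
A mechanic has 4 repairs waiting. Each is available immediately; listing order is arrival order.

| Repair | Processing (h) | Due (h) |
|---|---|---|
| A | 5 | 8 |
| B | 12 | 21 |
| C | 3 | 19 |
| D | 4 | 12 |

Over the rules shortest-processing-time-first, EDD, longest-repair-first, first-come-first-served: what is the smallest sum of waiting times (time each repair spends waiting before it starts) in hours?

SPT (increasing processing time): C D A B.
C: waits 0, runs 0→3
D: waits 3, runs 3→7
A: waits 7, runs 7→12
B: waits 12, runs 12→24
Sum = 0+3+7+12 = 22.
EDD (increasing due date): A D C B.
A: waits 0, runs 0→5
D: waits 5, runs 5→9
C: waits 9, runs 9→12
B: waits 12, runs 12→24
Sum = 0+5+9+12 = 26.
LPT (decreasing processing time): B A D C.
B: waits 0, runs 0→12
A: waits 12, runs 12→17
D: waits 17, runs 17→21
C: waits 21, runs 21→24
Sum = 0+12+17+21 = 50.
FIFO (arrival order): A B C D.
A: waits 0, runs 0→5
B: waits 5, runs 5→17
C: waits 17, runs 17→20
D: waits 20, runs 20→24
Sum = 0+5+17+20 = 42.
SPT 22, EDD 26, LPT 50, FIFO 42 → minimum 22.

22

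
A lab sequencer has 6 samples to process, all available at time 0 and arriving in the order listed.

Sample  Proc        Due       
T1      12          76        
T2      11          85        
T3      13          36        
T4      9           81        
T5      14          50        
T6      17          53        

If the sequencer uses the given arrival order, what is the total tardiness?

32

FIFO (arrival order): T1 T2 T3 T4 T5 T6.
T1: 0→12, due 76, tardiness 0
T2: 12→23, due 85, tardiness 0
T3: 23→36, due 36, tardiness 0
T4: 36→45, due 81, tardiness 0
T5: 45→59, due 50, tardiness 9
T6: 59→76, due 53, tardiness 23
Sum = 0+0+0+0+9+23 = 32.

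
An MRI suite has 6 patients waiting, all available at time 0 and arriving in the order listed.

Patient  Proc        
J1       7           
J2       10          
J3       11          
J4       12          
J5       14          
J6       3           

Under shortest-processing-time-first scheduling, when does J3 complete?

31

SPT (increasing processing time): J6 J1 J2 J3 J4 J5.
J6: 0→3
J1: 3→10
J2: 10→20
J3: 20→31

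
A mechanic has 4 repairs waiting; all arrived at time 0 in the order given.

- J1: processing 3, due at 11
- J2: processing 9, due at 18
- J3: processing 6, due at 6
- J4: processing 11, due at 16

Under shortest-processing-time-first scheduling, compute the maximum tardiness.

SPT (increasing processing time): J1 J3 J2 J4.
J1: 0→3, due 11, tardiness 0
J3: 3→9, due 6, tardiness 3
J2: 9→18, due 18, tardiness 0
J4: 18→29, due 16, tardiness 13
Maximum = 13.

13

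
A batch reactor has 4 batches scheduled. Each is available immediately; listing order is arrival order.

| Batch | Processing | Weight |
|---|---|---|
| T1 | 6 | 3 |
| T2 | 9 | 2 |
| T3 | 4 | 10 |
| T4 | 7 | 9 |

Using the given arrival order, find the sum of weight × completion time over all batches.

472

FIFO (arrival order): T1 T2 T3 T4.
T1: finishes 6, weight 3, w·C = 18
T2: finishes 15, weight 2, w·C = 30
T3: finishes 19, weight 10, w·C = 190
T4: finishes 26, weight 9, w·C = 234
Sum = 18+30+190+234 = 472.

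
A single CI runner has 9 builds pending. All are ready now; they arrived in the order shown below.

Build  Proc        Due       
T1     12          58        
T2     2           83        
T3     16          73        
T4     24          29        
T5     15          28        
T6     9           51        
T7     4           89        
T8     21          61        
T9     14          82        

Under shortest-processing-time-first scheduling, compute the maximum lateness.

88

SPT (increasing processing time): T2 T7 T6 T1 T9 T5 T3 T8 T4.
T2: 0→2, due 83, lateness -81
T7: 2→6, due 89, lateness -83
T6: 6→15, due 51, lateness -36
T1: 15→27, due 58, lateness -31
T9: 27→41, due 82, lateness -41
T5: 41→56, due 28, lateness 28
T3: 56→72, due 73, lateness -1
T8: 72→93, due 61, lateness 32
T4: 93→117, due 29, lateness 88
Maximum = 88.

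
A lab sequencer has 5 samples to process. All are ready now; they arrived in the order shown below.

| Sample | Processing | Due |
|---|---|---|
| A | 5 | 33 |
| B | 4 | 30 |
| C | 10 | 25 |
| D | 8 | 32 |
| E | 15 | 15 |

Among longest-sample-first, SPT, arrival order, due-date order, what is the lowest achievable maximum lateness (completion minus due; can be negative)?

LPT (decreasing processing time): E C D A B.
E: 0→15, due 15, lateness 0
C: 15→25, due 25, lateness 0
D: 25→33, due 32, lateness 1
A: 33→38, due 33, lateness 5
B: 38→42, due 30, lateness 12
Maximum = 12.
SPT (increasing processing time): B A D C E.
B: 0→4, due 30, lateness -26
A: 4→9, due 33, lateness -24
D: 9→17, due 32, lateness -15
C: 17→27, due 25, lateness 2
E: 27→42, due 15, lateness 27
Maximum = 27.
FIFO (arrival order): A B C D E.
A: 0→5, due 33, lateness -28
B: 5→9, due 30, lateness -21
C: 9→19, due 25, lateness -6
D: 19→27, due 32, lateness -5
E: 27→42, due 15, lateness 27
Maximum = 27.
EDD (increasing due date): E C B D A.
E: 0→15, due 15, lateness 0
C: 15→25, due 25, lateness 0
B: 25→29, due 30, lateness -1
D: 29→37, due 32, lateness 5
A: 37→42, due 33, lateness 9
Maximum = 9.
LPT 12, SPT 27, FIFO 27, EDD 9 → minimum 9.

9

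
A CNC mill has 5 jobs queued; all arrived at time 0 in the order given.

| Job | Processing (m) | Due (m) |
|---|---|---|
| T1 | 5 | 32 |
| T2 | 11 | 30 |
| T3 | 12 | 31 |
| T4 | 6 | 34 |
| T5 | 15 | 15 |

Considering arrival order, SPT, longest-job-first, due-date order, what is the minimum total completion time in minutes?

121

FIFO (arrival order): T1 T2 T3 T4 T5.
T1: 0→5
T2: 5→16
T3: 16→28
T4: 28→34
T5: 34→49
Sum = 5+16+28+34+49 = 132.
SPT (increasing processing time): T1 T4 T2 T3 T5.
T1: 0→5
T4: 5→11
T2: 11→22
T3: 22→34
T5: 34→49
Sum = 5+11+22+34+49 = 121.
LPT (decreasing processing time): T5 T3 T2 T4 T1.
T5: 0→15
T3: 15→27
T2: 27→38
T4: 38→44
T1: 44→49
Sum = 15+27+38+44+49 = 173.
EDD (increasing due date): T5 T2 T3 T1 T4.
T5: 0→15
T2: 15→26
T3: 26→38
T1: 38→43
T4: 43→49
Sum = 15+26+38+43+49 = 171.
FIFO 132, SPT 121, LPT 173, EDD 171 → minimum 121.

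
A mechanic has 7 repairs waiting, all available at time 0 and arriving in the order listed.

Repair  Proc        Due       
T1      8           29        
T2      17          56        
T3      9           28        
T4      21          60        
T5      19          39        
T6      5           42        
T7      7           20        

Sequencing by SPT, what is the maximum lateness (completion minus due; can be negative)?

26

SPT (increasing processing time): T6 T7 T1 T3 T2 T5 T4.
T6: 0→5, due 42, lateness -37
T7: 5→12, due 20, lateness -8
T1: 12→20, due 29, lateness -9
T3: 20→29, due 28, lateness 1
T2: 29→46, due 56, lateness -10
T5: 46→65, due 39, lateness 26
T4: 65→86, due 60, lateness 26
Maximum = 26.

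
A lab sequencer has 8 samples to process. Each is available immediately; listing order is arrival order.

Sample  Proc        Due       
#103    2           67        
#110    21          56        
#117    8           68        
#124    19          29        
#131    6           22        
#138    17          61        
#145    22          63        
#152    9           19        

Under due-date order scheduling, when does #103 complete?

96

EDD (increasing due date): #152 #131 #124 #110 #138 #145 #103 #117.
#152: 0→9
#131: 9→15
#124: 15→34
#110: 34→55
#138: 55→72
#145: 72→94
#103: 94→96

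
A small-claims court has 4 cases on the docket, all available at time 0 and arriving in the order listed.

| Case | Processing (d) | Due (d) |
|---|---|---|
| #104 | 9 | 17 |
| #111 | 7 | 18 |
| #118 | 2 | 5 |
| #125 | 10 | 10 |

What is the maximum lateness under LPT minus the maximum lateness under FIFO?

5

LPT (decreasing processing time): #125 #104 #111 #118.
#125: 0→10, due 10, lateness 0
#104: 10→19, due 17, lateness 2
#111: 19→26, due 18, lateness 8
#118: 26→28, due 5, lateness 23
Maximum = 23.
FIFO (arrival order): #104 #111 #118 #125.
#104: 0→9, due 17, lateness -8
#111: 9→16, due 18, lateness -2
#118: 16→18, due 5, lateness 13
#125: 18→28, due 10, lateness 18
Maximum = 18.
Difference = 23 − 18 = 5.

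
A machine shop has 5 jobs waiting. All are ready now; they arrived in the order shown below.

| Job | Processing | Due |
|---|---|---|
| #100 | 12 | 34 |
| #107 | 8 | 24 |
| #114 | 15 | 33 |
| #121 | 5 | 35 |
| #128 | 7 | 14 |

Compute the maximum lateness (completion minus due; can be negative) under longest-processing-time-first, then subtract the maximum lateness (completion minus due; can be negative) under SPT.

LPT (decreasing processing time): #114 #100 #107 #128 #121.
#114: 0→15, due 33, lateness -18
#100: 15→27, due 34, lateness -7
#107: 27→35, due 24, lateness 11
#128: 35→42, due 14, lateness 28
#121: 42→47, due 35, lateness 12
Maximum = 28.
SPT (increasing processing time): #121 #128 #107 #100 #114.
#121: 0→5, due 35, lateness -30
#128: 5→12, due 14, lateness -2
#107: 12→20, due 24, lateness -4
#100: 20→32, due 34, lateness -2
#114: 32→47, due 33, lateness 14
Maximum = 14.
Difference = 28 − 14 = 14.

14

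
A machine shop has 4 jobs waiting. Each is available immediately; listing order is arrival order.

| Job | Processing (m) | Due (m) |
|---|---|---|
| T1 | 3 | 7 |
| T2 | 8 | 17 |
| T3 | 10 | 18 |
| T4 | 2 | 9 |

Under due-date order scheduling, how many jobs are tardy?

1

EDD (increasing due date): T1 T4 T2 T3.
T1: 0→3, due 7, tardiness 0
T4: 3→5, due 9, tardiness 0
T2: 5→13, due 17, tardiness 0
T3: 13→23, due 18, tardiness 5
Late jobs: 1.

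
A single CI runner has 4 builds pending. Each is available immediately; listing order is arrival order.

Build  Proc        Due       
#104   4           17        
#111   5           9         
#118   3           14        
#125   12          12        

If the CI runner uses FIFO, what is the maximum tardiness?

FIFO (arrival order): #104 #111 #118 #125.
#104: 0→4, due 17, tardiness 0
#111: 4→9, due 9, tardiness 0
#118: 9→12, due 14, tardiness 0
#125: 12→24, due 12, tardiness 12
Maximum = 12.

12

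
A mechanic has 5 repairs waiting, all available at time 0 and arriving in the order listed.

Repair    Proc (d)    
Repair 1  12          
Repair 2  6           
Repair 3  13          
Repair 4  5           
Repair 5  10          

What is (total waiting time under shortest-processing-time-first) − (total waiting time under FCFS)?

-27

SPT (increasing processing time): Repair 4 Repair 2 Repair 5 Repair 1 Repair 3.
Repair 4: waits 0, runs 0→5
Repair 2: waits 5, runs 5→11
Repair 5: waits 11, runs 11→21
Repair 1: waits 21, runs 21→33
Repair 3: waits 33, runs 33→46
Sum = 0+5+11+21+33 = 70.
FIFO (arrival order): Repair 1 Repair 2 Repair 3 Repair 4 Repair 5.
Repair 1: waits 0, runs 0→12
Repair 2: waits 12, runs 12→18
Repair 3: waits 18, runs 18→31
Repair 4: waits 31, runs 31→36
Repair 5: waits 36, runs 36→46
Sum = 0+12+18+31+36 = 97.
Difference = 70 − 97 = -27.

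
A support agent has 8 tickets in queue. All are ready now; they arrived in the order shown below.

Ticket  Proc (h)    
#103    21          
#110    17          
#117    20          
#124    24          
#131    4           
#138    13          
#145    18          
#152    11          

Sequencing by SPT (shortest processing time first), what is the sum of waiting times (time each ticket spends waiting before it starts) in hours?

342

SPT (increasing processing time): #131 #152 #138 #110 #145 #117 #103 #124.
#131: waits 0, runs 0→4
#152: waits 4, runs 4→15
#138: waits 15, runs 15→28
#110: waits 28, runs 28→45
#145: waits 45, runs 45→63
#117: waits 63, runs 63→83
#103: waits 83, runs 83→104
#124: waits 104, runs 104→128
Sum = 0+4+15+28+45+63+83+104 = 342.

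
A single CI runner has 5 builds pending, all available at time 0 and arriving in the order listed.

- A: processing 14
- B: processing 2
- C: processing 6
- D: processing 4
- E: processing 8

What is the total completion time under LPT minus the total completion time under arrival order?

LPT (decreasing processing time): A E C D B.
A: 0→14
E: 14→22
C: 22→28
D: 28→32
B: 32→34
Sum = 14+22+28+32+34 = 130.
FIFO (arrival order): A B C D E.
A: 0→14
B: 14→16
C: 16→22
D: 22→26
E: 26→34
Sum = 14+16+22+26+34 = 112.
Difference = 130 − 112 = 18.

18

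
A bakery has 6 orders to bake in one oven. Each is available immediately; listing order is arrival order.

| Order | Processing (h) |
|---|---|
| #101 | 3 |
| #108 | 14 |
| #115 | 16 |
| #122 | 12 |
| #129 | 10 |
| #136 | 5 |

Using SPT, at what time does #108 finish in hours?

SPT (increasing processing time): #101 #136 #129 #122 #108 #115.
#101: 0→3
#136: 3→8
#129: 8→18
#122: 18→30
#108: 30→44

44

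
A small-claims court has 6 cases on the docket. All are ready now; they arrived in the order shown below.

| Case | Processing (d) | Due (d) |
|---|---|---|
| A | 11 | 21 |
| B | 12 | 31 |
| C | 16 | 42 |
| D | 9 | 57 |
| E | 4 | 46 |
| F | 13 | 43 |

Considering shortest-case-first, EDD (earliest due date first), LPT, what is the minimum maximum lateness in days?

SPT (increasing processing time): E D A B F C.
E: 0→4, due 46, lateness -42
D: 4→13, due 57, lateness -44
A: 13→24, due 21, lateness 3
B: 24→36, due 31, lateness 5
F: 36→49, due 43, lateness 6
C: 49→65, due 42, lateness 23
Maximum = 23.
EDD (increasing due date): A B C F E D.
A: 0→11, due 21, lateness -10
B: 11→23, due 31, lateness -8
C: 23→39, due 42, lateness -3
F: 39→52, due 43, lateness 9
E: 52→56, due 46, lateness 10
D: 56→65, due 57, lateness 8
Maximum = 10.
LPT (decreasing processing time): C F B A D E.
C: 0→16, due 42, lateness -26
F: 16→29, due 43, lateness -14
B: 29→41, due 31, lateness 10
A: 41→52, due 21, lateness 31
D: 52→61, due 57, lateness 4
E: 61→65, due 46, lateness 19
Maximum = 31.
SPT 23, EDD 10, LPT 31 → minimum 10.

10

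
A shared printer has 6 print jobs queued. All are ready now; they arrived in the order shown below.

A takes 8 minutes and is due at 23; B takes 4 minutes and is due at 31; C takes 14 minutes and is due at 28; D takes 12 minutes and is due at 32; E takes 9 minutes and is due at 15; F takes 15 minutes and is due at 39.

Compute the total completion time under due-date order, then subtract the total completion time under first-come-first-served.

EDD (increasing due date): E A C B D F.
E: 0→9
A: 9→17
C: 17→31
B: 31→35
D: 35→47
F: 47→62
Sum = 9+17+31+35+47+62 = 201.
FIFO (arrival order): A B C D E F.
A: 0→8
B: 8→12
C: 12→26
D: 26→38
E: 38→47
F: 47→62
Sum = 8+12+26+38+47+62 = 193.
Difference = 201 − 193 = 8.

8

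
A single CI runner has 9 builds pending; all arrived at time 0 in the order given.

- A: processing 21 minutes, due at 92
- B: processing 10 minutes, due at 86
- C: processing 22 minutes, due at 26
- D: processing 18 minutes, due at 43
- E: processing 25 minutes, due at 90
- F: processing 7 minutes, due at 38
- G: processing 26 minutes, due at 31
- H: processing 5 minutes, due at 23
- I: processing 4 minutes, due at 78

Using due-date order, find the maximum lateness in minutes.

EDD (increasing due date): H C G F D I B E A.
H: 0→5, due 23, lateness -18
C: 5→27, due 26, lateness 1
G: 27→53, due 31, lateness 22
F: 53→60, due 38, lateness 22
D: 60→78, due 43, lateness 35
I: 78→82, due 78, lateness 4
B: 82→92, due 86, lateness 6
E: 92→117, due 90, lateness 27
A: 117→138, due 92, lateness 46
Maximum = 46.

46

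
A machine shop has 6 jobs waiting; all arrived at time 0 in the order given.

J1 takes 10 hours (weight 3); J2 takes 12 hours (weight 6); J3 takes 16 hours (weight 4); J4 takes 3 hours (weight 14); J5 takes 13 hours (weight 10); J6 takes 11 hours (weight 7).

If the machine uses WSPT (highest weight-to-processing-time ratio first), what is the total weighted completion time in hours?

1032

WSPT (decreasing weight/processing-time ratio): J4 J5 J6 J2 J1 J3.
J4: finishes 3, weight 14, w·C = 42
J5: finishes 16, weight 10, w·C = 160
J6: finishes 27, weight 7, w·C = 189
J2: finishes 39, weight 6, w·C = 234
J1: finishes 49, weight 3, w·C = 147
J3: finishes 65, weight 4, w·C = 260
Sum = 42+160+189+234+147+260 = 1032.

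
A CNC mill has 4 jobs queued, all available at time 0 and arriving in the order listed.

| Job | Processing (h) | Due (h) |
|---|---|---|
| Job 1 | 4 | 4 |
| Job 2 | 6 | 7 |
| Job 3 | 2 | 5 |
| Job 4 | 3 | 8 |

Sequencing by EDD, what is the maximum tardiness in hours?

7

EDD (increasing due date): Job 1 Job 3 Job 2 Job 4.
Job 1: 0→4, due 4, tardiness 0
Job 3: 4→6, due 5, tardiness 1
Job 2: 6→12, due 7, tardiness 5
Job 4: 12→15, due 8, tardiness 7
Maximum = 7.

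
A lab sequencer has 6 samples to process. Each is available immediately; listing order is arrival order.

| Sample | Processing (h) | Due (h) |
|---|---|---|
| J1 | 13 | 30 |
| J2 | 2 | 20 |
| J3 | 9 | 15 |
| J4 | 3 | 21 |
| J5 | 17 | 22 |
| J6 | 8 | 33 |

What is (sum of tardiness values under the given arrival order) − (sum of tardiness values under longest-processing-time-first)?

FIFO (arrival order): J1 J2 J3 J4 J5 J6.
J1: 0→13, due 30, tardiness 0
J2: 13→15, due 20, tardiness 0
J3: 15→24, due 15, tardiness 9
J4: 24→27, due 21, tardiness 6
J5: 27→44, due 22, tardiness 22
J6: 44→52, due 33, tardiness 19
Sum = 0+0+9+6+22+19 = 56.
LPT (decreasing processing time): J5 J1 J3 J6 J4 J2.
J5: 0→17, due 22, tardiness 0
J1: 17→30, due 30, tardiness 0
J3: 30→39, due 15, tardiness 24
J6: 39→47, due 33, tardiness 14
J4: 47→50, due 21, tardiness 29
J2: 50→52, due 20, tardiness 32
Sum = 0+0+24+14+29+32 = 99.
Difference = 56 − 99 = -43.

-43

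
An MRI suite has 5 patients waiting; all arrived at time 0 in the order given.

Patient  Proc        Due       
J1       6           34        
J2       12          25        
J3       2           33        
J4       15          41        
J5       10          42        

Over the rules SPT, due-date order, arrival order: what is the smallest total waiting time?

58

SPT (increasing processing time): J3 J1 J5 J2 J4.
J3: waits 0, runs 0→2
J1: waits 2, runs 2→8
J5: waits 8, runs 8→18
J2: waits 18, runs 18→30
J4: waits 30, runs 30→45
Sum = 0+2+8+18+30 = 58.
EDD (increasing due date): J2 J3 J1 J4 J5.
J2: waits 0, runs 0→12
J3: waits 12, runs 12→14
J1: waits 14, runs 14→20
J4: waits 20, runs 20→35
J5: waits 35, runs 35→45
Sum = 0+12+14+20+35 = 81.
FIFO (arrival order): J1 J2 J3 J4 J5.
J1: waits 0, runs 0→6
J2: waits 6, runs 6→18
J3: waits 18, runs 18→20
J4: waits 20, runs 20→35
J5: waits 35, runs 35→45
Sum = 0+6+18+20+35 = 79.
SPT 58, EDD 81, FIFO 79 → minimum 58.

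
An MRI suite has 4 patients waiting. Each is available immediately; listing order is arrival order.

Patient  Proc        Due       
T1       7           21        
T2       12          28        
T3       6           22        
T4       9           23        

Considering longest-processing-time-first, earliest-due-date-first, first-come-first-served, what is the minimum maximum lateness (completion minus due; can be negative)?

LPT (decreasing processing time): T2 T4 T1 T3.
T2: 0→12, due 28, lateness -16
T4: 12→21, due 23, lateness -2
T1: 21→28, due 21, lateness 7
T3: 28→34, due 22, lateness 12
Maximum = 12.
EDD (increasing due date): T1 T3 T4 T2.
T1: 0→7, due 21, lateness -14
T3: 7→13, due 22, lateness -9
T4: 13→22, due 23, lateness -1
T2: 22→34, due 28, lateness 6
Maximum = 6.
FIFO (arrival order): T1 T2 T3 T4.
T1: 0→7, due 21, lateness -14
T2: 7→19, due 28, lateness -9
T3: 19→25, due 22, lateness 3
T4: 25→34, due 23, lateness 11
Maximum = 11.
LPT 12, EDD 6, FIFO 11 → minimum 6.

6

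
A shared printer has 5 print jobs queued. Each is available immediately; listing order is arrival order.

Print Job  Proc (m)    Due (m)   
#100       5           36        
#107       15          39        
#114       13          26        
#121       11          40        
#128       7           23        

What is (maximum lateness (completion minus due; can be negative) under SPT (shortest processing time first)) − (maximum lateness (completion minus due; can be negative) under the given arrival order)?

-16

SPT (increasing processing time): #100 #128 #121 #114 #107.
#100: 0→5, due 36, lateness -31
#128: 5→12, due 23, lateness -11
#121: 12→23, due 40, lateness -17
#114: 23→36, due 26, lateness 10
#107: 36→51, due 39, lateness 12
Maximum = 12.
FIFO (arrival order): #100 #107 #114 #121 #128.
#100: 0→5, due 36, lateness -31
#107: 5→20, due 39, lateness -19
#114: 20→33, due 26, lateness 7
#121: 33→44, due 40, lateness 4
#128: 44→51, due 23, lateness 28
Maximum = 28.
Difference = 12 − 28 = -16.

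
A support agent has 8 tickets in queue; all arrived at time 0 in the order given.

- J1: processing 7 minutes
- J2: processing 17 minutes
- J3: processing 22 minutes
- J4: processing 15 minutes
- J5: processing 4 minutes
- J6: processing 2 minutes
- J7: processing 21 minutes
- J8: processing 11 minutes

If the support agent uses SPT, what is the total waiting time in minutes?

SPT (increasing processing time): J6 J5 J1 J8 J4 J2 J7 J3.
J6: waits 0, runs 0→2
J5: waits 2, runs 2→6
J1: waits 6, runs 6→13
J8: waits 13, runs 13→24
J4: waits 24, runs 24→39
J2: waits 39, runs 39→56
J7: waits 56, runs 56→77
J3: waits 77, runs 77→99
Sum = 0+2+6+13+24+39+56+77 = 217.

217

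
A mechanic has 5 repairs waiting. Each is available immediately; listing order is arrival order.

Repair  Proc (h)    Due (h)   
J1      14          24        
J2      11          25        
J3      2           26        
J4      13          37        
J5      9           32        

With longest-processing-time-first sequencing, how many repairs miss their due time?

LPT (decreasing processing time): J1 J4 J2 J5 J3.
J1: 0→14, due 24, tardiness 0
J4: 14→27, due 37, tardiness 0
J2: 27→38, due 25, tardiness 13
J5: 38→47, due 32, tardiness 15
J3: 47→49, due 26, tardiness 23
Late repairs: 3.

3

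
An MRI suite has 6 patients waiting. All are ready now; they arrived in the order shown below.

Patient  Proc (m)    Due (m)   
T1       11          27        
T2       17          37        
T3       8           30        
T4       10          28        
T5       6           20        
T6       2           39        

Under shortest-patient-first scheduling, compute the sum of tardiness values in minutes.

27

SPT (increasing processing time): T6 T5 T3 T4 T1 T2.
T6: 0→2, due 39, tardiness 0
T5: 2→8, due 20, tardiness 0
T3: 8→16, due 30, tardiness 0
T4: 16→26, due 28, tardiness 0
T1: 26→37, due 27, tardiness 10
T2: 37→54, due 37, tardiness 17
Sum = 0+0+0+0+10+17 = 27.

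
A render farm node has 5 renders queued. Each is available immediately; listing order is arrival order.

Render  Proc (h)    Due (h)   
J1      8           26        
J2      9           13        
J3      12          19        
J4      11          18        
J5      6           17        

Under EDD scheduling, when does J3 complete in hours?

EDD (increasing due date): J2 J5 J4 J3 J1.
J2: 0→9
J5: 9→15
J4: 15→26
J3: 26→38

38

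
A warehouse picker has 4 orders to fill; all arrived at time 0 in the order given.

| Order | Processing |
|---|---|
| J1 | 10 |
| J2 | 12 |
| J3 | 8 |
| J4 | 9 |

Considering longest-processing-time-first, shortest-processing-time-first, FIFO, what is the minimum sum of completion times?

91

LPT (decreasing processing time): J2 J1 J4 J3.
J2: 0→12
J1: 12→22
J4: 22→31
J3: 31→39
Sum = 12+22+31+39 = 104.
SPT (increasing processing time): J3 J4 J1 J2.
J3: 0→8
J4: 8→17
J1: 17→27
J2: 27→39
Sum = 8+17+27+39 = 91.
FIFO (arrival order): J1 J2 J3 J4.
J1: 0→10
J2: 10→22
J3: 22→30
J4: 30→39
Sum = 10+22+30+39 = 101.
LPT 104, SPT 91, FIFO 101 → minimum 91.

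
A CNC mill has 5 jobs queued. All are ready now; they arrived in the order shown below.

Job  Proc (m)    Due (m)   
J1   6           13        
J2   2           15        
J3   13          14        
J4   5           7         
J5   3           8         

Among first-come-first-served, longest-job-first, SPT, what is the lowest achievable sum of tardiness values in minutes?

21

FIFO (arrival order): J1 J2 J3 J4 J5.
J1: 0→6, due 13, tardiness 0
J2: 6→8, due 15, tardiness 0
J3: 8→21, due 14, tardiness 7
J4: 21→26, due 7, tardiness 19
J5: 26→29, due 8, tardiness 21
Sum = 0+0+7+19+21 = 47.
LPT (decreasing processing time): J3 J1 J4 J5 J2.
J3: 0→13, due 14, tardiness 0
J1: 13→19, due 13, tardiness 6
J4: 19→24, due 7, tardiness 17
J5: 24→27, due 8, tardiness 19
J2: 27→29, due 15, tardiness 14
Sum = 0+6+17+19+14 = 56.
SPT (increasing processing time): J2 J5 J4 J1 J3.
J2: 0→2, due 15, tardiness 0
J5: 2→5, due 8, tardiness 0
J4: 5→10, due 7, tardiness 3
J1: 10→16, due 13, tardiness 3
J3: 16→29, due 14, tardiness 15
Sum = 0+0+3+3+15 = 21.
FIFO 47, LPT 56, SPT 21 → minimum 21.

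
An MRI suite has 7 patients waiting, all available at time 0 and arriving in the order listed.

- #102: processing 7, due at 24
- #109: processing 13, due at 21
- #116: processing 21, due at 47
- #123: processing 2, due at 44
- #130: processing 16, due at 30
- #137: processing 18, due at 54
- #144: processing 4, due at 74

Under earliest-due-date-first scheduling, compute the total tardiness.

48

EDD (increasing due date): #109 #102 #130 #123 #116 #137 #144.
#109: 0→13, due 21, tardiness 0
#102: 13→20, due 24, tardiness 0
#130: 20→36, due 30, tardiness 6
#123: 36→38, due 44, tardiness 0
#116: 38→59, due 47, tardiness 12
#137: 59→77, due 54, tardiness 23
#144: 77→81, due 74, tardiness 7
Sum = 0+0+6+0+12+23+7 = 48.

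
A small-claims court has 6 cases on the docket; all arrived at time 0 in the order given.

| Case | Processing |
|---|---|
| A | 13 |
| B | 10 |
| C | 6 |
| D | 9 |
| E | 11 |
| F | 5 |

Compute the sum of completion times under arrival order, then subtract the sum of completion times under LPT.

FIFO (arrival order): A B C D E F.
A: 0→13
B: 13→23
C: 23→29
D: 29→38
E: 38→49
F: 49→54
Sum = 13+23+29+38+49+54 = 206.
LPT (decreasing processing time): A E B D C F.
A: 0→13
E: 13→24
B: 24→34
D: 34→43
C: 43→49
F: 49→54
Sum = 13+24+34+43+49+54 = 217.
Difference = 206 − 217 = -11.

-11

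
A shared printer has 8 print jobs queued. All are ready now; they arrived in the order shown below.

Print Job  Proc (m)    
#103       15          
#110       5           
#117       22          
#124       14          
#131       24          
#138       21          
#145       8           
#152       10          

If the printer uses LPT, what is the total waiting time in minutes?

535

LPT (decreasing processing time): #131 #117 #138 #103 #124 #152 #145 #110.
#131: waits 0, runs 0→24
#117: waits 24, runs 24→46
#138: waits 46, runs 46→67
#103: waits 67, runs 67→82
#124: waits 82, runs 82→96
#152: waits 96, runs 96→106
#145: waits 106, runs 106→114
#110: waits 114, runs 114→119
Sum = 0+24+46+67+82+96+106+114 = 535.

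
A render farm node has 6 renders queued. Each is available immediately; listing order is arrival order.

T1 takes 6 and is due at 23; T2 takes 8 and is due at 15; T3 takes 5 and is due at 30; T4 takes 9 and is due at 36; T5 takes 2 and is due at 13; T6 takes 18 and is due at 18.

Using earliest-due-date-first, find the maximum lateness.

12

EDD (increasing due date): T5 T2 T6 T1 T3 T4.
T5: 0→2, due 13, lateness -11
T2: 2→10, due 15, lateness -5
T6: 10→28, due 18, lateness 10
T1: 28→34, due 23, lateness 11
T3: 34→39, due 30, lateness 9
T4: 39→48, due 36, lateness 12
Maximum = 12.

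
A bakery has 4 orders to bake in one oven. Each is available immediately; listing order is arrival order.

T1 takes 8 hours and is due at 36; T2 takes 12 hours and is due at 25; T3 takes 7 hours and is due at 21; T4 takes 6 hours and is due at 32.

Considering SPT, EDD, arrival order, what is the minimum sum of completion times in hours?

SPT (increasing processing time): T4 T3 T1 T2.
T4: 0→6
T3: 6→13
T1: 13→21
T2: 21→33
Sum = 6+13+21+33 = 73.
EDD (increasing due date): T3 T2 T4 T1.
T3: 0→7
T2: 7→19
T4: 19→25
T1: 25→33
Sum = 7+19+25+33 = 84.
FIFO (arrival order): T1 T2 T3 T4.
T1: 0→8
T2: 8→20
T3: 20→27
T4: 27→33
Sum = 8+20+27+33 = 88.
SPT 73, EDD 84, FIFO 88 → minimum 73.

73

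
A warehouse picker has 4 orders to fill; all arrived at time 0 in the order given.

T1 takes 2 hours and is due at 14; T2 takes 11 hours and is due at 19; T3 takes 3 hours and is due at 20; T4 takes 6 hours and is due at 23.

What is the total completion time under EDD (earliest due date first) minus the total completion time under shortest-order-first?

EDD (increasing due date): T1 T2 T3 T4.
T1: 0→2
T2: 2→13
T3: 13→16
T4: 16→22
Sum = 2+13+16+22 = 53.
SPT (increasing processing time): T1 T3 T4 T2.
T1: 0→2
T3: 2→5
T4: 5→11
T2: 11→22
Sum = 2+5+11+22 = 40.
Difference = 53 − 40 = 13.

13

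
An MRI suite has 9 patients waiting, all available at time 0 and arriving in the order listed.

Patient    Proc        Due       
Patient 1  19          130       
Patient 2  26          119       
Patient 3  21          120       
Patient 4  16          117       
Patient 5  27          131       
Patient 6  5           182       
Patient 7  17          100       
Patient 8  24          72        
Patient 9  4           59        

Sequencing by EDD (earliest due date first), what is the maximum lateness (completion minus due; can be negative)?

23

EDD (increasing due date): Patient 9 Patient 8 Patient 7 Patient 4 Patient 2 Patient 3 Patient 1 Patient 5 Patient 6.
Patient 9: 0→4, due 59, lateness -55
Patient 8: 4→28, due 72, lateness -44
Patient 7: 28→45, due 100, lateness -55
Patient 4: 45→61, due 117, lateness -56
Patient 2: 61→87, due 119, lateness -32
Patient 3: 87→108, due 120, lateness -12
Patient 1: 108→127, due 130, lateness -3
Patient 5: 127→154, due 131, lateness 23
Patient 6: 154→159, due 182, lateness -23
Maximum = 23.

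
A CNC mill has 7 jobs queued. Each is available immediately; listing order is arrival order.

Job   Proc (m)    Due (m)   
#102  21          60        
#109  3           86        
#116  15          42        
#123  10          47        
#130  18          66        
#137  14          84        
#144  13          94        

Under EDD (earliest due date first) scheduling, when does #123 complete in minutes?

EDD (increasing due date): #116 #123 #102 #130 #137 #109 #144.
#116: 0→15
#123: 15→25

25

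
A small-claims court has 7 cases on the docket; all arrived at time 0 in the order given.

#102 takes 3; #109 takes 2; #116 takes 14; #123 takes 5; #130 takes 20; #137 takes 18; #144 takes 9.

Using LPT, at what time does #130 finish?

LPT (decreasing processing time): #130 #137 #116 #144 #123 #102 #109.
#130: 0→20

20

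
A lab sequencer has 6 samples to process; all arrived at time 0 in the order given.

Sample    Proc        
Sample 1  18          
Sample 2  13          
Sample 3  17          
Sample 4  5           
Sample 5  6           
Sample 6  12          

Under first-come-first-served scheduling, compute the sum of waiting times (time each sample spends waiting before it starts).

FIFO (arrival order): Sample 1 Sample 2 Sample 3 Sample 4 Sample 5 Sample 6.
Sample 1: waits 0, runs 0→18
Sample 2: waits 18, runs 18→31
Sample 3: waits 31, runs 31→48
Sample 4: waits 48, runs 48→53
Sample 5: waits 53, runs 53→59
Sample 6: waits 59, runs 59→71
Sum = 0+18+31+48+53+59 = 209.

209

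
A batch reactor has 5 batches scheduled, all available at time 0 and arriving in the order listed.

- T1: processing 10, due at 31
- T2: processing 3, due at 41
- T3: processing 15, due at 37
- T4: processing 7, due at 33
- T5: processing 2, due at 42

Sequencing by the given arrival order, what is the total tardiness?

2

FIFO (arrival order): T1 T2 T3 T4 T5.
T1: 0→10, due 31, tardiness 0
T2: 10→13, due 41, tardiness 0
T3: 13→28, due 37, tardiness 0
T4: 28→35, due 33, tardiness 2
T5: 35→37, due 42, tardiness 0
Sum = 0+0+0+2+0 = 2.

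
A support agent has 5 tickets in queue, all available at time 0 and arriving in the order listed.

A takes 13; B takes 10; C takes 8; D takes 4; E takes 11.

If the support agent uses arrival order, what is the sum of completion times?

FIFO (arrival order): A B C D E.
A: 0→13
B: 13→23
C: 23→31
D: 31→35
E: 35→46
Sum = 13+23+31+35+46 = 148.

148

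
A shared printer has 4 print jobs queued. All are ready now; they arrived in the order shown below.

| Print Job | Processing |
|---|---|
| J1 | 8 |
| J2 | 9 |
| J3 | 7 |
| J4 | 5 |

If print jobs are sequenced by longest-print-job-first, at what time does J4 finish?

LPT (decreasing processing time): J2 J1 J3 J4.
J2: 0→9
J1: 9→17
J3: 17→24
J4: 24→29

29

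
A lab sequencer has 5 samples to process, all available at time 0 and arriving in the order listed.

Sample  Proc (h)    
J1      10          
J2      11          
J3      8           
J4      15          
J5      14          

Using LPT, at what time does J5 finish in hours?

LPT (decreasing processing time): J4 J5 J2 J1 J3.
J4: 0→15
J5: 15→29

29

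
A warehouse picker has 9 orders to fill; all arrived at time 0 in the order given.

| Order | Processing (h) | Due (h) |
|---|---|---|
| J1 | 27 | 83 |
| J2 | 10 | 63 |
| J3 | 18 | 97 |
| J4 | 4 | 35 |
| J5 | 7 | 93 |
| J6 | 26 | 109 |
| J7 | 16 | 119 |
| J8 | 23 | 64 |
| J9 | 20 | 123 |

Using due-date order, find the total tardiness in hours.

EDD (increasing due date): J4 J2 J8 J1 J5 J3 J6 J7 J9.
J4: 0→4, due 35, tardiness 0
J2: 4→14, due 63, tardiness 0
J8: 14→37, due 64, tardiness 0
J1: 37→64, due 83, tardiness 0
J5: 64→71, due 93, tardiness 0
J3: 71→89, due 97, tardiness 0
J6: 89→115, due 109, tardiness 6
J7: 115→131, due 119, tardiness 12
J9: 131→151, due 123, tardiness 28
Sum = 0+0+0+0+0+0+6+12+28 = 46.

46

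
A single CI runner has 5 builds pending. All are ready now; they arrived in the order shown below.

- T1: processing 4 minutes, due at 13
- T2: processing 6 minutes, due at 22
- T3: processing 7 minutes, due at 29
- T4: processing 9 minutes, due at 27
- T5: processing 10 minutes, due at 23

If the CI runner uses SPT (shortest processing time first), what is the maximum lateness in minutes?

13

SPT (increasing processing time): T1 T2 T3 T4 T5.
T1: 0→4, due 13, lateness -9
T2: 4→10, due 22, lateness -12
T3: 10→17, due 29, lateness -12
T4: 17→26, due 27, lateness -1
T5: 26→36, due 23, lateness 13
Maximum = 13.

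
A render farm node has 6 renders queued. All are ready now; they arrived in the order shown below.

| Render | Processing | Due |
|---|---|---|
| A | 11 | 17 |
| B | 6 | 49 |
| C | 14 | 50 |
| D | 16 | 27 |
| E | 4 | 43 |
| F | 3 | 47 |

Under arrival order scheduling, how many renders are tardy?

3

FIFO (arrival order): A B C D E F.
A: 0→11, due 17, tardiness 0
B: 11→17, due 49, tardiness 0
C: 17→31, due 50, tardiness 0
D: 31→47, due 27, tardiness 20
E: 47→51, due 43, tardiness 8
F: 51→54, due 47, tardiness 7
Late renders: 3.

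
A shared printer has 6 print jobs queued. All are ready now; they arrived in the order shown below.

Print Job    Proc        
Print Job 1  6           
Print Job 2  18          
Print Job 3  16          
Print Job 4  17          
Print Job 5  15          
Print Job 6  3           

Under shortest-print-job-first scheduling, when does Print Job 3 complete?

40

SPT (increasing processing time): Print Job 6 Print Job 1 Print Job 5 Print Job 3 Print Job 4 Print Job 2.
Print Job 6: 0→3
Print Job 1: 3→9
Print Job 5: 9→24
Print Job 3: 24→40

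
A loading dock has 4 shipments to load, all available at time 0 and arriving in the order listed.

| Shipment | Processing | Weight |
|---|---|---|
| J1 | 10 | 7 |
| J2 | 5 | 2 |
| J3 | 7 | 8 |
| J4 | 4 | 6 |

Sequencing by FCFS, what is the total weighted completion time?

FIFO (arrival order): J1 J2 J3 J4.
J1: finishes 10, weight 7, w·C = 70
J2: finishes 15, weight 2, w·C = 30
J3: finishes 22, weight 8, w·C = 176
J4: finishes 26, weight 6, w·C = 156
Sum = 70+30+176+156 = 432.

432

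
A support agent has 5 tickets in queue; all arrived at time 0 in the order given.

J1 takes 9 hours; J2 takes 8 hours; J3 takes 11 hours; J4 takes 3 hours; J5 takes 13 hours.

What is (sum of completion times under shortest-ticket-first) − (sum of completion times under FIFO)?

SPT (increasing processing time): J4 J2 J1 J3 J5.
J4: 0→3
J2: 3→11
J1: 11→20
J3: 20→31
J5: 31→44
Sum = 3+11+20+31+44 = 109.
FIFO (arrival order): J1 J2 J3 J4 J5.
J1: 0→9
J2: 9→17
J3: 17→28
J4: 28→31
J5: 31→44
Sum = 9+17+28+31+44 = 129.
Difference = 109 − 129 = -20.

-20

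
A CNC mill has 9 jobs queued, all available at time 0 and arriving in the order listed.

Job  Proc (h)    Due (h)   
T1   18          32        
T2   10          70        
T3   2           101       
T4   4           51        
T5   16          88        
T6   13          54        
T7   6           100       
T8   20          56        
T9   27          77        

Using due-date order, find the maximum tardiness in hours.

20

EDD (increasing due date): T1 T4 T6 T8 T2 T9 T5 T7 T3.
T1: 0→18, due 32, tardiness 0
T4: 18→22, due 51, tardiness 0
T6: 22→35, due 54, tardiness 0
T8: 35→55, due 56, tardiness 0
T2: 55→65, due 70, tardiness 0
T9: 65→92, due 77, tardiness 15
T5: 92→108, due 88, tardiness 20
T7: 108→114, due 100, tardiness 14
T3: 114→116, due 101, tardiness 15
Maximum = 20.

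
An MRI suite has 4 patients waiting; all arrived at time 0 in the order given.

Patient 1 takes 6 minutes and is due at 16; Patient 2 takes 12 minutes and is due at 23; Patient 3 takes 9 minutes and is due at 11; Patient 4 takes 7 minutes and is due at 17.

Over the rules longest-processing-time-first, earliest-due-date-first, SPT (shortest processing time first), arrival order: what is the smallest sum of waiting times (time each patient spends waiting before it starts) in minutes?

41

LPT (decreasing processing time): Patient 2 Patient 3 Patient 4 Patient 1.
Patient 2: waits 0, runs 0→12
Patient 3: waits 12, runs 12→21
Patient 4: waits 21, runs 21→28
Patient 1: waits 28, runs 28→34
Sum = 0+12+21+28 = 61.
EDD (increasing due date): Patient 3 Patient 1 Patient 4 Patient 2.
Patient 3: waits 0, runs 0→9
Patient 1: waits 9, runs 9→15
Patient 4: waits 15, runs 15→22
Patient 2: waits 22, runs 22→34
Sum = 0+9+15+22 = 46.
SPT (increasing processing time): Patient 1 Patient 4 Patient 3 Patient 2.
Patient 1: waits 0, runs 0→6
Patient 4: waits 6, runs 6→13
Patient 3: waits 13, runs 13→22
Patient 2: waits 22, runs 22→34
Sum = 0+6+13+22 = 41.
FIFO (arrival order): Patient 1 Patient 2 Patient 3 Patient 4.
Patient 1: waits 0, runs 0→6
Patient 2: waits 6, runs 6→18
Patient 3: waits 18, runs 18→27
Patient 4: waits 27, runs 27→34
Sum = 0+6+18+27 = 51.
LPT 61, EDD 46, SPT 41, FIFO 51 → minimum 41.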